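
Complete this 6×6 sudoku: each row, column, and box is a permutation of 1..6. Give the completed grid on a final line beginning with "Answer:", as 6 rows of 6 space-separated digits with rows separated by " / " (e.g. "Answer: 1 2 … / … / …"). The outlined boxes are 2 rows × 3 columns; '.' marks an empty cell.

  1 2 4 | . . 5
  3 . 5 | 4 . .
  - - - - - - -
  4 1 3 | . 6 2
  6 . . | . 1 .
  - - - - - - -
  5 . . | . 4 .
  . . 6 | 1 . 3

Step 1. [r5c4∈{2,6}] 2 has one home in col 4: r5c4, so r5c4=2.
Step 2. [r4c4∈{3,5}] row 4 places 3 nowhere but r4c4, so r4c4=3.
Step 3. [r1c4∈{6}] r1c4's peers cover all but 6 ⇒ r1c4=6.
Step 4. [r2c5∈{2}] r2c5 has the single candidate 2. So r2c5=2.
Step 5. [r5c6∈{6}] r5c6's peers cover all but 6. So r5c6=6.
Step 6. [r4c2∈{5}] only 5 remains possible at r4c2, so r4c2=5.
Step 7. [r4c3∈{2}] r4c3 is down to just 2. So r4c3=2.
Step 8. [r2c6∈{1}] only 1 remains possible at r2c6. So r2c6=1.
Step 9. [r5c2∈{3}] nothing but 3 survives at r5c2, so r5c2=3.
Step 10. [r4c6∈{4}] r4c6's peers cover all but 4 ⇒ r4c6=4.
Step 11. [r6c1∈{2}] only 2 remains possible at r6c1. So r6c1=2.
Step 12. [r5c3∈{1}] only 1 remains possible at r5c3, so r5c3=1.
Step 13. [r3c4∈{5}] only 5 remains possible at r3c4. So r3c4=5.
Step 14. [r6c2∈{4}] nothing but 4 survives at r6c2, so r6c2=4.
Step 15. [r6c5∈{5}] r6c5's peers cover all but 5 ⇒ r6c5=5.
Step 16. [r2c2∈{6}] r2c2 is down to just 6, so r2c2=6.
Step 17. [r1c5∈{3}] nothing but 3 survives at r1c5, so r1c5=3.

Answer: 1 2 4 6 3 5 / 3 6 5 4 2 1 / 4 1 3 5 6 2 / 6 5 2 3 1 4 / 5 3 1 2 4 6 / 2 4 6 1 5 3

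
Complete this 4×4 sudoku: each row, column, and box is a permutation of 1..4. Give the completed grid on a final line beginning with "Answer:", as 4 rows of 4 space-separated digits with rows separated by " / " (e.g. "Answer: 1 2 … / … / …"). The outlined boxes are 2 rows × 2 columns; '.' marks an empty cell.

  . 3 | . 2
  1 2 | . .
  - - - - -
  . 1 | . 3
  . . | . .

Step 1. [r4c2∈{4}] r4c2 has the single candidate 4 ⇒ r4c2=4.
Step 2. [r3c3∈{2,4}] 4 has one home in row 3: r3c3. So r3c3=4.
Step 3. [r4c3∈{1,2}] across col 3, 2 lands solely at r4c3 ⇒ r4c3=2.
Step 4. [r4c1∈{3}] r4c1 is down to just 3 ⇒ r4c1=3.
Step 5. [r4c4∈{1}] r4c4 has the single candidate 1, so r4c4=1.
Step 6. [r1c1∈{4}] r1c1 is down to just 4. So r1c1=4.
Step 7. [r3c1∈{2}] only 2 remains possible at r3c1. So r3c1=2.
Step 8. [r2c4∈{4}] r2c4 is down to just 4. So r2c4=4.
Step 9. [r1c3∈{1}] r1c3 has the single candidate 1 ⇒ r1c3=1.
Step 10. [r2c3∈{3}] nothing but 3 survives at r2c3 ⇒ r2c3=3.

Answer: 4 3 1 2 / 1 2 3 4 / 2 1 4 3 / 3 4 2 1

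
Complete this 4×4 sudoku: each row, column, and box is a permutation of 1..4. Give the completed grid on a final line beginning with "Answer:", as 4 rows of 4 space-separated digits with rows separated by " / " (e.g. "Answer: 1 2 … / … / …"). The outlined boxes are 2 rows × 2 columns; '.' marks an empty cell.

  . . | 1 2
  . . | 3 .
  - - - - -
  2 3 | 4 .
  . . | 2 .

Step 1. [r1c2∈{4}] r1c2 is down to just 4 ⇒ r1c2=4.
Step 2. [r4c2∈{1}] r4c2 is down to just 1. So r4c2=1.
Step 3. [r4c4∈{3}] nothing but 3 survives at r4c4, so r4c4=3.
Step 4. [r2c4∈{4}] nothing but 4 survives at r2c4 ⇒ r2c4=4.
Step 5. [r2c2∈{2}] r2c2's peers cover all but 2 ⇒ r2c2=2.
Step 6. [r3c4∈{1}] r3c4 has the single candidate 1, so r3c4=1.
Step 7. [r2c1∈{1}] r2c1 is down to just 1. So r2c1=1.
Step 8. [r1c1∈{3}] r1c1's peers cover all but 3. So r1c1=3.
Step 9. [r4c1∈{4}] r4c1 has the single candidate 4, so r4c1=4.

Answer: 3 4 1 2 / 1 2 3 4 / 2 3 4 1 / 4 1 2 3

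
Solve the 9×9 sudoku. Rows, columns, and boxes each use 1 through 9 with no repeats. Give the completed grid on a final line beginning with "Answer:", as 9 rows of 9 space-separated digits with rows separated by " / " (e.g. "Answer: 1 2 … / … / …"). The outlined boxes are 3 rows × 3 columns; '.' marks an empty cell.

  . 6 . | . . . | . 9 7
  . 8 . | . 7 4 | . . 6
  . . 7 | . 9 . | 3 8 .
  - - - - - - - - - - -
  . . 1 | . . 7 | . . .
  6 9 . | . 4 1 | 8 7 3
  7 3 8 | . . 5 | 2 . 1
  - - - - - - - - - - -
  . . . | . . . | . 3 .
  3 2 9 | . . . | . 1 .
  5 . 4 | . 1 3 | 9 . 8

Step 1. [r5c4∈{2}] r5c4's peers cover all but 2. So r5c4=2.
Step 2. [r6c5∈{6}] r6c5's peers cover all but 6, so r6c5=6.
Step 3. [r7c6∈{2,6,8,9}] across col 6, 9 lands solely at r7c6 ⇒ r7c6=9.
Step 4. [r7c5∈{2,5,8}] r7c5 is the only open cell in box 8 admitting 2 ⇒ r7c5=2.
Step 5. [r3c9∈{2,4,5}] r3c9 is the only open cell in col 9 admitting 2, so r3c9=2.
Step 6. [r1c7∈{1,4,5}] r1c7 is the only open cell in box 3 admitting 4, so r1c7=4.
Step 7. [r2c8∈{5}] r2c8's peers cover all but 5, so r2c8=5.
Step 8. [r4c1∈{2,4}] 2 has one home in row 4: r4c1 ⇒ r4c1=2.
Step 9. [r1c1∈{1}] r1c1 has the single candidate 1 ⇒ r1c1=1.
Step 10. [r4c2∈{4,5}] r4c2 is the only open cell in box 4 admitting 4 ⇒ r4c2=4.
Step 11. [r3c4∈{1,5,6}] 1 has one home in row 3: r3c4 ⇒ r3c4=1.
Step 12. [r2c4∈{3}] r2c4 has the single candidate 3. So r2c4=3.
Step 13. [r4c8∈{6}] nothing but 6 survives at r4c8, so r4c8=6.
Step 14. [r9c4∈{6,7}] in row 9, 6 fits only at r9c4, so r9c4=6.
Step 15. [r8c6∈{8}] only 8 remains possible at r8c6 ⇒ r8c6=8.
Step 16. [r8c5∈{5}] r8c5's peers cover all but 5 ⇒ r8c5=5.
Step 17. [r4c7∈{5}] only 5 remains possible at r4c7 ⇒ r4c7=5.
Step 18. [r8c9∈{4}] only 4 remains possible at r8c9. So r8c9=4.
Step 19. [r1c5∈{8}] r1c5's peers cover all but 8, so r1c5=8.
Step 20. [r8c4∈{7}] r8c4 has the single candidate 7, so r8c4=7.
Step 21. [r7c7∈{6,7}] in col 7, 7 fits only at r7c7. So r7c7=7.
Step 22. [r1c3∈{2,3,5}] in row 1, 3 fits only at r1c3, so r1c3=3.
Step 23. [r4c4∈{8,9}] row 4 places 8 nowhere but r4c4, so r4c4=8.
Step 24. [r2c1∈{9}] r2c1 has the single candidate 9 ⇒ r2c1=9.
Step 25. [r3c6∈{6}] nothing but 6 survives at r3c6. So r3c6=6.
Step 26. [r2c7∈{1}] nothing but 1 survives at r2c7, so r2c7=1.
Step 27. [r6c4∈{9}] r6c4 has the single candidate 9, so r6c4=9.
Step 28. [r7c9∈{5}] nothing but 5 survives at r7c9, so r7c9=5.
Step 29. [r1c6∈{2}] only 2 remains possible at r1c6 ⇒ r1c6=2.
Step 30. [r2c3∈{2}] r2c3 is down to just 2, so r2c3=2.
Step 31. [r4c5∈{3}] r4c5 has the single candidate 3 ⇒ r4c5=3.
Step 32. [r8c7∈{6}] r8c7's peers cover all but 6. So r8c7=6.
Step 33. [r5c3∈{5}] only 5 remains possible at r5c3 ⇒ r5c3=5.
Step 34. [r9c8∈{2}] nothing but 2 survives at r9c8. So r9c8=2.
Step 35. [r1c4∈{5}] r1c4 has the single candidate 5 ⇒ r1c4=5.
Step 36. [r3c1∈{4}] only 4 remains possible at r3c1, so r3c1=4.
Step 37. [r7c3∈{6}] r7c3's peers cover all but 6, so r7c3=6.
Step 38. [r3c2∈{5}] r3c2 has the single candidate 5, so r3c2=5.
Step 39. [r7c2∈{1}] nothing but 1 survives at r7c2 ⇒ r7c2=1.
Step 40. [r9c2∈{7}] only 7 remains possible at r9c2 ⇒ r9c2=7.
Step 41. [r7c4∈{4}] r7c4 has the single candidate 4. So r7c4=4.
Step 42. [r6c8∈{4}] r6c8's peers cover all but 4 ⇒ r6c8=4.
Step 43. [r4c9∈{9}] r4c9 is down to just 9, so r4c9=9.
Step 44. [r7c1∈{8}] r7c1 is down to just 8 ⇒ r7c1=8.

Answer: 1 6 3 5 8 2 4 9 7 / 9 8 2 3 7 4 1 5 6 / 4 5 7 1 9 6 3 8 2 / 2 4 1 8 3 7 5 6 9 / 6 9 5 2 4 1 8 7 3 / 7 3 8 9 6 5 2 4 1 / 8 1 6 4 2 9 7 3 5 / 3 2 9 7 5 8 6 1 4 / 5 7 4 6 1 3 9 2 8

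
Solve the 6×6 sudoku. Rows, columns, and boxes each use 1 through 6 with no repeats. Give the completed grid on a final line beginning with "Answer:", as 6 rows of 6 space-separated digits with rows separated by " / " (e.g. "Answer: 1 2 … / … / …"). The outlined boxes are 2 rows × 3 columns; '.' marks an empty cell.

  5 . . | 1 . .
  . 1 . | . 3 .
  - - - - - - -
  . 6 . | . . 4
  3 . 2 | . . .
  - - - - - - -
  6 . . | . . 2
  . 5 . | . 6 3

Step 1. [r6c4∈{4}] r6c4 is down to just 4. So r6c4=4.
Step 2. [r2c1∈{2,4}] r2c1 is the only open cell in col 1 admitting 4 ⇒ r2c1=4.
Step 3. [r5c5∈{1,5}] in box 6, 1 fits only at r5c5. So r5c5=1.
Step 4. [r4c5∈{5}] r4c5 is down to just 5, so r4c5=5.
Step 5. [r2c4∈{2,5,6}] in row 2, 2 fits only at r2c4. So r2c4=2.
Step 6. [r1c6∈{6}] r1c6's peers cover all but 6, so r1c6=6.
Step 7. [r5c3∈{3,4}] 4 has one home in col 3: r5c3 ⇒ r5c3=4.
Step 8. [r6c3∈{1}] r6c3 has the single candidate 1 ⇒ r6c3=1.
Step 9. [r1c2∈{2,3}] 2 has one home in row 1: r1c2 ⇒ r1c2=2.
Step 10. [r5c4∈{5}] nothing but 5 survives at r5c4, so r5c4=5.
Step 11. [r3c4∈{3}] r3c4's peers cover all but 3. So r3c4=3.
Step 12. [r3c5∈{2}] only 2 remains possible at r3c5 ⇒ r3c5=2.
Step 13. [r5c2∈{3}] r5c2 is down to just 3, so r5c2=3.
Step 14. [r3c3∈{5}] nothing but 5 survives at r3c3 ⇒ r3c3=5.
Step 15. [r4c2∈{4}] r4c2 is down to just 4 ⇒ r4c2=4.
Step 16. [r4c4∈{6}] r4c4 has the single candidate 6, so r4c4=6.
Step 17. [r6c1∈{2}] only 2 remains possible at r6c1, so r6c1=2.
Step 18. [r4c6∈{1}] r4c6's peers cover all but 1, so r4c6=1.
Step 19. [r2c3∈{6}] nothing but 6 survives at r2c3 ⇒ r2c3=6.
Step 20. [r2c6∈{5}] r2c6 is down to just 5 ⇒ r2c6=5.
Step 21. [r1c3∈{3}] only 3 remains possible at r1c3, so r1c3=3.
Step 22. [r1c5∈{4}] only 4 remains possible at r1c5, so r1c5=4.
Step 23. [r3c1∈{1}] only 1 remains possible at r3c1, so r3c1=1.

Answer: 5 2 3 1 4 6 / 4 1 6 2 3 5 / 1 6 5 3 2 4 / 3 4 2 6 5 1 / 6 3 4 5 1 2 / 2 5 1 4 6 3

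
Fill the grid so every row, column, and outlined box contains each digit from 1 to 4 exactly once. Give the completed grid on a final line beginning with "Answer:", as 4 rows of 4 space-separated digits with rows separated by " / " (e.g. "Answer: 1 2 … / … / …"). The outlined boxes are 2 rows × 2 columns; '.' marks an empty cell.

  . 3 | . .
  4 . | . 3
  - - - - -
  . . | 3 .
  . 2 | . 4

Step 1. [r4c3∈{1}] r4c3 has the single candidate 1 ⇒ r4c3=1.
Step 2. [r1c1∈{1,2}] in col 1, 2 fits only at r1c1, so r1c1=2.
Step 3. [r3c1∈{1}] r3c1 has the single candidate 1. So r3c1=1.
Step 4. [r3c4∈{2}] nothing but 2 survives at r3c4. So r3c4=2.
Step 5. [r1c4∈{1}] r1c4 has the single candidate 1. So r1c4=1.
Step 6. [r2c3∈{2}] r2c3 has the single candidate 2. So r2c3=2.
Step 7. [r1c3∈{4}] r1c3 has the single candidate 4 ⇒ r1c3=4.
Step 8. [r3c2∈{4}] r3c2 has the single candidate 4, so r3c2=4.
Step 9. [r2c2∈{1}] r2c2's peers cover all but 1 ⇒ r2c2=1.
Step 10. [r4c1∈{3}] r4c1's peers cover all but 3 ⇒ r4c1=3.

Answer: 2 3 4 1 / 4 1 2 3 / 1 4 3 2 / 3 2 1 4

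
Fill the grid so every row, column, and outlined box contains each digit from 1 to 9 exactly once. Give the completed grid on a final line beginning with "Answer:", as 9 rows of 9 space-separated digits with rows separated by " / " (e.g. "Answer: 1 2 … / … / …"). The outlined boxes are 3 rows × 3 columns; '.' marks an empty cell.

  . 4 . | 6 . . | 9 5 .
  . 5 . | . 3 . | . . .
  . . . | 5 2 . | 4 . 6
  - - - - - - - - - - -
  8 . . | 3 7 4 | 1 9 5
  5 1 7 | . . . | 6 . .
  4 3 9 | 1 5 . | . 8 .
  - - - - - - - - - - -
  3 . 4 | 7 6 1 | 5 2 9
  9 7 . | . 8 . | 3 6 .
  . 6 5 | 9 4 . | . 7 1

Step 1. [r2c1∈{1,2,6,7}] col 1 places 6 nowhere but r2c1, so r2c1=6.
Step 2. [r8c4∈{2}] nothing but 2 survives at r8c4, so r8c4=2.
Step 3. [r2c6∈{7,8,9}] r2c6 is the only open cell in row 2 admitting 9. So r2c6=9.
Step 4. [r8c3∈{1}] only 1 remains possible at r8c3 ⇒ r8c3=1.
Step 5. [r5c4∈{8}] r5c4 has the single candidate 8 ⇒ r5c4=8.
Step 6. [r5c6∈{2}] r5c6's peers cover all but 2 ⇒ r5c6=2.
Step 7. [r5c8∈{3,4}] r5c8 is the only open cell in col 8 admitting 4, so r5c8=4.
Step 8. [r3c8∈{1,3}] across col 8, 3 lands solely at r3c8. So r3c8=3.
Step 9. [r3c3∈{8}] r3c3 has the single candidate 8, so r3c3=8.
Step 10. [r2c3∈{2}] r2c3's peers cover all but 2. So r2c3=2.
Step 11. [r1c9∈{2,7,8}] in row 1, 2 fits only at r1c9, so r1c9=2.
Step 12. [r2c9∈{7,8}] col 9 places 8 nowhere but r2c9, so r2c9=8.
Step 13. [r3c6∈{7}] nothing but 7 survives at r3c6 ⇒ r3c6=7.
Step 14. [r6c7∈{2,7}] 2 has one home in row 6: r6c7 ⇒ r6c7=2.
Step 15. [r1c5∈{1}] only 1 remains possible at r1c5 ⇒ r1c5=1.
Step 16. [r6c6∈{6}] r6c6 has the single candidate 6. So r6c6=6.
Step 17. [r7c2∈{8}] r7c2 has the single candidate 8 ⇒ r7c2=8.
Step 18. [r1c3∈{3}] only 3 remains possible at r1c3. So r1c3=3.
Step 19. [r6c9∈{7}] r6c9 is down to just 7, so r6c9=7.
Step 20. [r9c6∈{3}] r9c6 is down to just 3 ⇒ r9c6=3.
Step 21. [r3c2∈{9}] r3c2 has the single candidate 9 ⇒ r3c2=9.
Step 22. [r1c1∈{7}] only 7 remains possible at r1c1 ⇒ r1c1=7.
Step 23. [r5c5∈{9}] r5c5's peers cover all but 9 ⇒ r5c5=9.
Step 24. [r2c4∈{4}] nothing but 4 survives at r2c4, so r2c4=4.
Step 25. [r8c6∈{5}] nothing but 5 survives at r8c6. So r8c6=5.
Step 26. [r2c7∈{7}] nothing but 7 survives at r2c7, so r2c7=7.
Step 27. [r2c8∈{1}] r2c8 is down to just 1. So r2c8=1.
Step 28. [r9c7∈{8}] r9c7 is down to just 8 ⇒ r9c7=8.
Step 29. [r5c9∈{3}] r5c9's peers cover all but 3, so r5c9=3.
Step 30. [r4c3∈{6}] r4c3 has the single candidate 6 ⇒ r4c3=6.
Step 31. [r8c9∈{4}] nothing but 4 survives at r8c9, so r8c9=4.
Step 32. [r9c1∈{2}] nothing but 2 survives at r9c1 ⇒ r9c1=2.
Step 33. [r4c2∈{2}] nothing but 2 survives at r4c2 ⇒ r4c2=2.
Step 34. [r1c6∈{8}] r1c6 is down to just 8, so r1c6=8.
Step 35. [r3c1∈{1}] only 1 remains possible at r3c1, so r3c1=1.

Answer: 7 4 3 6 1 8 9 5 2 / 6 5 2 4 3 9 7 1 8 / 1 9 8 5 2 7 4 3 6 / 8 2 6 3 7 4 1 9 5 / 5 1 7 8 9 2 6 4 3 / 4 3 9 1 5 6 2 8 7 / 3 8 4 7 6 1 5 2 9 / 9 7 1 2 8 5 3 6 4 / 2 6 5 9 4 3 8 7 1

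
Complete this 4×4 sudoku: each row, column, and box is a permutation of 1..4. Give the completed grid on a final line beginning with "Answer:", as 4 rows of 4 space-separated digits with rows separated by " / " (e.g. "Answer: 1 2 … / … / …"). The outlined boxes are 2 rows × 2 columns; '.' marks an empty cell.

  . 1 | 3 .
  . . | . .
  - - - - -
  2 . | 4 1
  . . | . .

Step 1. [r1c4∈{2,4}] row 1 places 2 nowhere but r1c4 ⇒ r1c4=2.
Step 2. [r1c1∈{4}] r1c1 has the single candidate 4. So r1c1=4.
Step 3. [r3c2∈{3}] r3c2's peers cover all but 3 ⇒ r3c2=3.
Step 4. [r4c3∈{2}] r4c3 is down to just 2, so r4c3=2.
Step 5. [r2c4∈{4}] only 4 remains possible at r2c4. So r2c4=4.
Step 6. [r2c1∈{3}] nothing but 3 survives at r2c1, so r2c1=3.
Step 7. [r4c4∈{3}] r4c4 has the single candidate 3, so r4c4=3.
Step 8. [r4c2∈{4}] only 4 remains possible at r4c2, so r4c2=4.
Step 9. [r4c1∈{1}] r4c1 is down to just 1. So r4c1=1.
Step 10. [r2c3∈{1}] r2c3's peers cover all but 1. So r2c3=1.
Step 11. [r2c2∈{2}] r2c2's peers cover all but 2. So r2c2=2.

Answer: 4 1 3 2 / 3 2 1 4 / 2 3 4 1 / 1 4 2 3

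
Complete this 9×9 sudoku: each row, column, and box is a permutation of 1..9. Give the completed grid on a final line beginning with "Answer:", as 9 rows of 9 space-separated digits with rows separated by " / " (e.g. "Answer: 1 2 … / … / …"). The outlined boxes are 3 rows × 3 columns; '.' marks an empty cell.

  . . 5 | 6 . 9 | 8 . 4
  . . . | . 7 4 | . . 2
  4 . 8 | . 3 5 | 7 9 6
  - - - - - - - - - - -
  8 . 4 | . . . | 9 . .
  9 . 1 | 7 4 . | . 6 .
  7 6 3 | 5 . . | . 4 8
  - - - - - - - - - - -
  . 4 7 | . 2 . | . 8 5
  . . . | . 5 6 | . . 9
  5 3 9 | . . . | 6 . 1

Step 1. [r1c5∈{1}] only 1 remains possible at r1c5, so r1c5=1.
Step 2. [r7c7∈{3}] only 3 remains possible at r7c7 ⇒ r7c7=3.
Step 3. [r7c6∈{1}] r7c6's peers cover all but 1, so r7c6=1.
Step 4. [r6c6∈{2}] only 2 remains possible at r6c6. So r6c6=2.
Step 5. [r9c8∈{2,7}] in row 9, 2 fits only at r9c8 ⇒ r9c8=2.
Step 6. [r4c2∈{2,5}] r4c2 is the only open cell in row 4 admitting 2 ⇒ r4c2=2.
Step 7. [r4c8∈{1,3,5,7}] in row 4, 5 fits only at r4c8, so r4c8=5.
Step 8. [r2c8∈{1,3}] col 8 places 1 nowhere but r2c8 ⇒ r2c8=1.
Step 9. [r9c5∈{8}] r9c5 has the single candidate 8 ⇒ r9c5=8.
Step 10. [r4c6∈{3}] r4c6 is down to just 3 ⇒ r4c6=3.
Step 11. [r8c1∈{1,2}] r8c1 is the only open cell in col 1 admitting 1. So r8c1=1.
Step 12. [r2c1∈{3,6}] across row 2, 3 lands solely at r2c1 ⇒ r2c1=3.
Step 13. [r9c4∈{4}] only 4 remains possible at r9c4, so r9c4=4.
Step 14. [r8c7∈{4}] nothing but 4 survives at r8c7 ⇒ r8c7=4.
Step 15. [r1c2∈{7}] r1c2's peers cover all but 7. So r1c2=7.
Step 16. [r3c4∈{2}] r3c4's peers cover all but 2, so r3c4=2.
Step 17. [r4c9∈{7}] only 7 remains possible at r4c9 ⇒ r4c9=7.
Step 18. [r3c2∈{1}] r3c2 is down to just 1. So r3c2=1.
Step 19. [r2c2∈{9}] r2c2's peers cover all but 9. So r2c2=9.
Step 20. [r8c8∈{7}] r8c8's peers cover all but 7. So r8c8=7.
Step 21. [r8c4∈{3}] r8c4 is down to just 3. So r8c4=3.
Step 22. [r7c1∈{6}] r7c1's peers cover all but 6. So r7c1=6.
Step 23. [r8c3∈{2}] nothing but 2 survives at r8c3. So r8c3=2.
Step 24. [r1c8∈{3}] r1c8 is down to just 3. So r1c8=3.
Step 25. [r9c6∈{7}] r9c6 is down to just 7 ⇒ r9c6=7.
Step 26. [r4c4∈{1}] nothing but 1 survives at r4c4. So r4c4=1.
Step 27. [r7c4∈{9}] r7c4 is down to just 9. So r7c4=9.
Step 28. [r5c7∈{2}] nothing but 2 survives at r5c7. So r5c7=2.
Step 29. [r6c5∈{9}] nothing but 9 survives at r6c5, so r6c5=9.
Step 30. [r2c7∈{5}] nothing but 5 survives at r2c7 ⇒ r2c7=5.
Step 31. [r2c3∈{6}] r2c3 is down to just 6. So r2c3=6.
Step 32. [r8c2∈{8}] r8c2 has the single candidate 8 ⇒ r8c2=8.
Step 33. [r1c1∈{2}] only 2 remains possible at r1c1, so r1c1=2.
Step 34. [r5c9∈{3}] r5c9's peers cover all but 3 ⇒ r5c9=3.
Step 35. [r5c2∈{5}] nothing but 5 survives at r5c2. So r5c2=5.
Step 36. [r4c5∈{6}] only 6 remains possible at r4c5, so r4c5=6.
Step 37. [r6c7∈{1}] nothing but 1 survives at r6c7. So r6c7=1.
Step 38. [r5c6∈{8}] r5c6 has the single candidate 8, so r5c6=8.
Step 39. [r2c4∈{8}] r2c4's peers cover all but 8, so r2c4=8.

Answer: 2 7 5 6 1 9 8 3 4 / 3 9 6 8 7 4 5 1 2 / 4 1 8 2 3 5 7 9 6 / 8 2 4 1 6 3 9 5 7 / 9 5 1 7 4 8 2 6 3 / 7 6 3 5 9 2 1 4 8 / 6 4 7 9 2 1 3 8 5 / 1 8 2 3 5 6 4 7 9 / 5 3 9 4 8 7 6 2 1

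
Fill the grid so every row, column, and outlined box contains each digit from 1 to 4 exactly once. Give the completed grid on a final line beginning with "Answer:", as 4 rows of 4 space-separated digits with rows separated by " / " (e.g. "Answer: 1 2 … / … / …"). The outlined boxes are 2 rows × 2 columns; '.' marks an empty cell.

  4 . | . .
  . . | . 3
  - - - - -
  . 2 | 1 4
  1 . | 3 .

Step 1. [r1c3∈{2}] r1c3 is down to just 2, so r1c3=2.
Step 2. [r1c2∈{1,3}] r1c2 is the only open cell in row 1 admitting 3, so r1c2=3.
Step 3. [r2c1∈{2}] r2c1's peers cover all but 2 ⇒ r2c1=2.
Step 4. [r3c1∈{3}] nothing but 3 survives at r3c1, so r3c1=3.
Step 5. [r1c4∈{1}] only 1 remains possible at r1c4, so r1c4=1.
Step 6. [r2c3∈{4}] only 4 remains possible at r2c3 ⇒ r2c3=4.
Step 7. [r4c2∈{4}] r4c2 is down to just 4. So r4c2=4.
Step 8. [r2c2∈{1}] r2c2 has the single candidate 1 ⇒ r2c2=1.
Step 9. [r4c4∈{2}] r4c4 has the single candidate 2. So r4c4=2.

Answer: 4 3 2 1 / 2 1 4 3 / 3 2 1 4 / 1 4 3 2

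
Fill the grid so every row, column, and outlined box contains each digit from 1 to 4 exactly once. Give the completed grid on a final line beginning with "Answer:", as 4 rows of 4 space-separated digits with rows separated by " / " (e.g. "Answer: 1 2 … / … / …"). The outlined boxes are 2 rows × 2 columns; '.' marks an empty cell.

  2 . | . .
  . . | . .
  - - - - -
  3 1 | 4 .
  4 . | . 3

Step 1. [r4c3∈{1,2}] row 4 places 1 nowhere but r4c3 ⇒ r4c3=1.
Step 2. [r1c4∈{1,4}] r1c4 is the only open cell in row 1 admitting 1. So r1c4=1.
Step 3. [r2c3∈{2,3}] 2 has one home in col 3: r2c3. So r2c3=2.
Step 4. [r2c2∈{3,4}] across row 2, 3 lands solely at r2c2. So r2c2=3.
Step 5. [r4c2∈{2}] nothing but 2 survives at r4c2. So r4c2=2.
Step 6. [r1c3∈{3}] r1c3 is down to just 3. So r1c3=3.
Step 7. [r2c1∈{1}] r2c1's peers cover all but 1. So r2c1=1.
Step 8. [r3c4∈{2}] r3c4 is down to just 2 ⇒ r3c4=2.
Step 9. [r1c2∈{4}] r1c2 is down to just 4. So r1c2=4.
Step 10. [r2c4∈{4}] only 4 remains possible at r2c4, so r2c4=4.

Answer: 2 4 3 1 / 1 3 2 4 / 3 1 4 2 / 4 2 1 3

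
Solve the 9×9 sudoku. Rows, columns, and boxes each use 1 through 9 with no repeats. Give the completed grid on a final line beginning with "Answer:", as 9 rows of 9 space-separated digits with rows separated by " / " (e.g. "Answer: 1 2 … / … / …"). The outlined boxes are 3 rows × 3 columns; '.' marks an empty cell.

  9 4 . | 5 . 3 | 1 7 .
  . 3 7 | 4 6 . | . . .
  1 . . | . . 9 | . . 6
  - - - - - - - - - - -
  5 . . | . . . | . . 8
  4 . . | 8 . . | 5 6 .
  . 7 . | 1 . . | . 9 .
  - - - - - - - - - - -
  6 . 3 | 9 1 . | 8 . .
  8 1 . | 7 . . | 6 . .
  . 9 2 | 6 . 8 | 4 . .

Step 1. [r1c9∈{2}] only 2 remains possible at r1c9 ⇒ r1c9=2.
Step 2. [r7c6∈{2,4,5}] in row 7, 4 fits only at r7c6, so r7c6=4.
Step 3. [r3c2∈{2,5,8}] col 2 places 8 nowhere but r3c2, so r3c2=8.
Step 4. [r4c4∈{2,3}] r4c4 is the only open cell in col 4 admitting 3, so r4c4=3.
Step 5. [r5c9∈{1,3,7}] 3 has one home in row 5: r5c9. So r5c9=3.
Step 6. [r6c7∈{2}] r6c7 is down to just 2. So r6c7=2.
Step 7. [r4c2∈{2,6}] r4c2 is the only open cell in col 2 admitting 6, so r4c2=6.
Step 8. [r9c9∈{1,5,7}] r9c9 is the only open cell in col 9 admitting 1. So r9c9=1.
Step 9. [r3c5∈{2,7}] r3c5 is the only open cell in row 3 admitting 7. So r3c5=7.
Step 10. [r7c2∈{5}] r7c2 has the single candidate 5. So r7c2=5.
Step 11. [r3c8∈{3,4,5}] r3c8 is the only open cell in row 3 admitting 4, so r3c8=4.
Step 12. [r4c5∈{2,4,9}] in row 4, 4 fits only at r4c5 ⇒ r4c5=4.
Step 13. [r4c6∈{2,7}] r4c6 is the only open cell in row 4 admitting 2. So r4c6=2.
Step 14. [r8c6∈{5}] only 5 remains possible at r8c6. So r8c6=5.
Step 15. [r4c3∈{1,9}] r4c3 is the only open cell in row 4 admitting 9, so r4c3=9.
Step 16. [r8c5∈{2,3}] in col 5, 2 fits only at r8c5. So r8c5=2.
Step 17. [r9c8∈{3,5}] r9c8 is the only open cell in row 9 admitting 5 ⇒ r9c8=5.
Step 18. [r2c9∈{5,9}] r2c9 is the only open cell in row 2 admitting 5 ⇒ r2c9=5.
Step 19. [r8c8∈{3}] r8c8 is down to just 3. So r8c8=3.
Step 20. [r6c9∈{4}] only 4 remains possible at r6c9, so r6c9=4.
Step 21. [r5c6∈{7}] r5c6 has the single candidate 7, so r5c6=7.
Step 22. [r7c9∈{7}] r7c9 is down to just 7. So r7c9=7.
Step 23. [r8c9∈{9}] r8c9 has the single candidate 9 ⇒ r8c9=9.
Step 24. [r2c6∈{1}] r2c6 is down to just 1, so r2c6=1.
Step 25. [r5c2∈{2}] nothing but 2 survives at r5c2 ⇒ r5c2=2.
Step 26. [r3c3∈{5}] r3c3 has the single candidate 5 ⇒ r3c3=5.
Step 27. [r9c5∈{3}] nothing but 3 survives at r9c5. So r9c5=3.
Step 28. [r6c5∈{5}] nothing but 5 survives at r6c5, so r6c5=5.
Step 29. [r3c7∈{3}] nothing but 3 survives at r3c7, so r3c7=3.
Step 30. [r6c3∈{8}] r6c3 has the single candidate 8 ⇒ r6c3=8.
Step 31. [r6c6∈{6}] nothing but 6 survives at r6c6, so r6c6=6.
Step 32. [r4c8∈{1}] only 1 remains possible at r4c8 ⇒ r4c8=1.
Step 33. [r6c1∈{3}] r6c1 has the single candidate 3 ⇒ r6c1=3.
Step 34. [r2c7∈{9}] r2c7 is down to just 9, so r2c7=9.
Step 35. [r7c8∈{2}] nothing but 2 survives at r7c8, so r7c8=2.
Step 36. [r5c3∈{1}] only 1 remains possible at r5c3 ⇒ r5c3=1.
Step 37. [r3c4∈{2}] only 2 remains possible at r3c4. So r3c4=2.
Step 38. [r5c5∈{9}] only 9 remains possible at r5c5. So r5c5=9.
Step 39. [r1c5∈{8}] nothing but 8 survives at r1c5. So r1c5=8.
Step 40. [r2c8∈{8}] r2c8 has the single candidate 8 ⇒ r2c8=8.
Step 41. [r9c1∈{7}] nothing but 7 survives at r9c1, so r9c1=7.
Step 42. [r4c7∈{7}] r4c7 has the single candidate 7. So r4c7=7.
Step 43. [r8c3∈{4}] r8c3's peers cover all but 4. So r8c3=4.
Step 44. [r2c1∈{2}] r2c1 has the single candidate 2. So r2c1=2.
Step 45. [r1c3∈{6}] r1c3 has the single candidate 6, so r1c3=6.

Answer: 9 4 6 5 8 3 1 7 2 / 2 3 7 4 6 1 9 8 5 / 1 8 5 2 7 9 3 4 6 / 5 6 9 3 4 2 7 1 8 / 4 2 1 8 9 7 5 6 3 / 3 7 8 1 5 6 2 9 4 / 6 5 3 9 1 4 8 2 7 / 8 1 4 7 2 5 6 3 9 / 7 9 2 6 3 8 4 5 1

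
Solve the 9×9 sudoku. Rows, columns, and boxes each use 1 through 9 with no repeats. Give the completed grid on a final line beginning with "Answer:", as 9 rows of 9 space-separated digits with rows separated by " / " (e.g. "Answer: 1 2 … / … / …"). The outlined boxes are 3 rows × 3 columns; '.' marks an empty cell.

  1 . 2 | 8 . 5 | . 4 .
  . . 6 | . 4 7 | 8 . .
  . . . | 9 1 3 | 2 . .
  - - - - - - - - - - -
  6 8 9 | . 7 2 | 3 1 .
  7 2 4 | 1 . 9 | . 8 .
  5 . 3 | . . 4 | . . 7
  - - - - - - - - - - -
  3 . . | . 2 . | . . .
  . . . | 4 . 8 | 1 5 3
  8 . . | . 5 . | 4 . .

Step 1. [r8c3∈{7}] r8c3 is down to just 7, so r8c3=7.
Step 2. [r6c4∈{6}] r6c4's peers cover all but 6 ⇒ r6c4=6.
Step 3. [r2c1∈{9}] only 9 remains possible at r2c1 ⇒ r2c1=9.
Step 4. [r7c2∈{1,4,5,6,9}] in row 7, 4 fits only at r7c2, so r7c2=4.
Step 5. [r9c9∈{2,6,9}] r9c9 is the only open cell in col 9 admitting 2, so r9c9=2.
Step 6. [r1c5∈{6}] r1c5 has the single candidate 6. So r1c5=6.
Step 7. [r5c7∈{5,6}] col 7 places 5 nowhere but r5c7, so r5c7=5.
Step 8. [r7c7∈{6,7,9}] 6 has one home in col 7: r7c7, so r7c7=6.
Step 9. [r9c3∈{1}] r9c3 has the single candidate 1, so r9c3=1.
Step 10. [r1c7∈{7,9}] 7 has one home in col 7: r1c7 ⇒ r1c7=7.
Step 11. [r7c4∈{7}] r7c4's peers cover all but 7. So r7c4=7.
Step 12. [r7c8∈{9}] only 9 remains possible at r7c8. So r7c8=9.
Step 13. [r8c2∈{6,9}] row 8 places 6 nowhere but r8c2 ⇒ r8c2=6.
Step 14. [r3c2∈{5,7}] across row 3, 7 lands solely at r3c2, so r3c2=7.
Step 15. [r2c2∈{3,5}] 5 has one home in col 2: r2c2. So r2c2=5.
Step 16. [r3c8∈{6}] only 6 remains possible at r3c8, so r3c8=6.
Step 17. [r6c2∈{1}] r6c2's peers cover all but 1, so r6c2=1.
Step 18. [r6c5∈{8}] r6c5's peers cover all but 8. So r6c5=8.
Step 19. [r8c5∈{9}] r8c5 has the single candidate 9 ⇒ r8c5=9.
Step 20. [r7c6∈{1}] r7c6 has the single candidate 1 ⇒ r7c6=1.
Step 21. [r9c6∈{6}] only 6 remains possible at r9c6 ⇒ r9c6=6.
Step 22. [r3c9∈{5}] r3c9 is down to just 5 ⇒ r3c9=5.
Step 23. [r5c9∈{6}] only 6 remains possible at r5c9 ⇒ r5c9=6.
Step 24. [r6c8∈{2}] r6c8 has the single candidate 2 ⇒ r6c8=2.
Step 25. [r2c4∈{2}] r2c4's peers cover all but 2 ⇒ r2c4=2.
Step 26. [r8c1∈{2}] nothing but 2 survives at r8c1. So r8c1=2.
Step 27. [r1c9∈{9}] nothing but 9 survives at r1c9. So r1c9=9.
Step 28. [r1c2∈{3}] nothing but 3 survives at r1c2 ⇒ r1c2=3.
Step 29. [r3c3∈{8}] r3c3's peers cover all but 8, so r3c3=8.
Step 30. [r5c5∈{3}] r5c5 has the single candidate 3, so r5c5=3.
Step 31. [r3c1∈{4}] only 4 remains possible at r3c1. So r3c1=4.
Step 32. [r2c9∈{1}] r2c9 is down to just 1 ⇒ r2c9=1.
Step 33. [r4c9∈{4}] r4c9 is down to just 4 ⇒ r4c9=4.
Step 34. [r9c4∈{3}] r9c4 has the single candidate 3. So r9c4=3.
Step 35. [r9c8∈{7}] r9c8's peers cover all but 7. So r9c8=7.
Step 36. [r7c3∈{5}] r7c3 is down to just 5, so r7c3=5.
Step 37. [r6c7∈{9}] only 9 remains possible at r6c7. So r6c7=9.
Step 38. [r9c2∈{9}] r9c2 has the single candidate 9 ⇒ r9c2=9.
Step 39. [r4c4∈{5}] only 5 remains possible at r4c4. So r4c4=5.
Step 40. [r2c8∈{3}] r2c8 is down to just 3 ⇒ r2c8=3.
Step 41. [r7c9∈{8}] r7c9 has the single candidate 8 ⇒ r7c9=8.

Answer: 1 3 2 8 6 5 7 4 9 / 9 5 6 2 4 7 8 3 1 / 4 7 8 9 1 3 2 6 5 / 6 8 9 5 7 2 3 1 4 / 7 2 4 1 3 9 5 8 6 / 5 1 3 6 8 4 9 2 7 / 3 4 5 7 2 1 6 9 8 / 2 6 7 4 9 8 1 5 3 / 8 9 1 3 5 6 4 7 2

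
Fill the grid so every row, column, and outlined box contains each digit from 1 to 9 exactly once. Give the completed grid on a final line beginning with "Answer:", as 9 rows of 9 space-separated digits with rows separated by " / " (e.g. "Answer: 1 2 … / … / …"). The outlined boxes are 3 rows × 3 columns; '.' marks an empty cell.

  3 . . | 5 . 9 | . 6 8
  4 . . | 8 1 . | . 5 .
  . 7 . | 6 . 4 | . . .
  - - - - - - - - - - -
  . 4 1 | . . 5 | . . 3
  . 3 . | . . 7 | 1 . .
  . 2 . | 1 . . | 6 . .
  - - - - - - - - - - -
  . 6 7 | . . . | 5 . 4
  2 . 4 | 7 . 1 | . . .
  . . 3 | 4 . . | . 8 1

Step 1. [r2c2∈{9}] only 9 remains possible at r2c2. So r2c2=9.
Step 2. [r7c4∈{2,3,9}] 3 has one home in col 4: r7c4. So r7c4=3.
Step 3. [r9c7∈{2,7,9}] r9c7 is the only open cell in row 9 admitting 7. So r9c7=7.
Step 4. [r7c8∈{2,9}] across box 9, 2 lands solely at r7c8, so r7c8=2.
Step 5. [r7c6∈{8}] r7c6 has the single candidate 8. So r7c6=8.
Step 6. [r7c5∈{9}] r7c5's peers cover all but 9 ⇒ r7c5=9.
Step 7. [r9c1∈{5,9}] in row 9, 9 fits only at r9c1, so r9c1=9.
Step 8. [r4c7∈{2,8,9}] col 7 places 8 nowhere but r4c7. So r4c7=8.
Step 9. [r5c9∈{2,5,9}] 2 has one home in box 6: r5c9. So r5c9=2.
Step 10. [r6c9∈{5,7,9}] r6c9 is the only open cell in col 9 admitting 5, so r6c9=5.
Step 11. [r1c3∈{2}] r1c3 has the single candidate 2, so r1c3=2.
Step 12. [r3c8∈{1,3,9}] col 8 places 1 nowhere but r3c8 ⇒ r3c8=1.
Step 13. [r5c4∈{9}] nothing but 9 survives at r5c4, so r5c4=9.
Step 14. [r9c6∈{2,6}] 6 has one home in col 6: r9c6, so r9c6=6.
Step 15. [r2c6∈{2,3}] r2c6 is the only open cell in col 6 admitting 2 ⇒ r2c6=2.
Step 16. [r4c8∈{7,9}] in row 4, 9 fits only at r4c8 ⇒ r4c8=9.
Step 17. [r9c2∈{5}] nothing but 5 survives at r9c2 ⇒ r9c2=5.
Step 18. [r3c7∈{2,3,9}] 2 has one home in row 3: r3c7 ⇒ r3c7=2.
Step 19. [r8c7∈{3,9}] col 7 places 9 nowhere but r8c7 ⇒ r8c7=9.
Step 20. [r4c1∈{6,7}] 7 has one home in row 4: r4c1 ⇒ r4c1=7.
Step 21. [r6c1∈{8}] r6c1 is down to just 8. So r6c1=8.
Step 22. [r5c1∈{5,6}] in col 1, 6 fits only at r5c1, so r5c1=6.
Step 23. [r5c8∈{4}] r5c8 is down to just 4 ⇒ r5c8=4.
Step 24. [r3c3∈{5,8}] r3c3 is the only open cell in row 3 admitting 8. So r3c3=8.
Step 25. [r6c5∈{3,4}] 4 has one home in row 6: r6c5, so r6c5=4.
Step 26. [r9c5∈{2}] r9c5 has the single candidate 2. So r9c5=2.
Step 27. [r2c7∈{3}] r2c7 is down to just 3. So r2c7=3.
Step 28. [r8c2∈{8}] only 8 remains possible at r8c2 ⇒ r8c2=8.
Step 29. [r1c7∈{4}] r1c7 is down to just 4, so r1c7=4.
Step 30. [r8c8∈{3}] nothing but 3 survives at r8c8 ⇒ r8c8=3.
Step 31. [r2c3∈{6}] nothing but 6 survives at r2c3 ⇒ r2c3=6.
Step 32. [r1c2∈{1}] only 1 remains possible at r1c2, so r1c2=1.
Step 33. [r8c9∈{6}] nothing but 6 survives at r8c9 ⇒ r8c9=6.
Step 34. [r5c3∈{5}] only 5 remains possible at r5c3, so r5c3=5.
Step 35. [r4c4∈{2}] nothing but 2 survives at r4c4, so r4c4=2.
Step 36. [r1c5∈{7}] r1c5 has the single candidate 7 ⇒ r1c5=7.
Step 37. [r3c9∈{9}] r3c9's peers cover all but 9, so r3c9=9.
Step 38. [r8c5∈{5}] nothing but 5 survives at r8c5 ⇒ r8c5=5.
Step 39. [r3c1∈{5}] r3c1 is down to just 5. So r3c1=5.
Step 40. [r6c8∈{7}] only 7 remains possible at r6c8, so r6c8=7.
Step 41. [r3c5∈{3}] nothing but 3 survives at r3c5 ⇒ r3c5=3.
Step 42. [r4c5∈{6}] nothing but 6 survives at r4c5, so r4c5=6.
Step 43. [r6c6∈{3}] only 3 remains possible at r6c6, so r6c6=3.
Step 44. [r5c5∈{8}] r5c5 is down to just 8 ⇒ r5c5=8.
Step 45. [r7c1∈{1}] r7c1's peers cover all but 1, so r7c1=1.
Step 46. [r6c3∈{9}] r6c3's peers cover all but 9 ⇒ r6c3=9.
Step 47. [r2c9∈{7}] nothing but 7 survives at r2c9. So r2c9=7.

Answer: 3 1 2 5 7 9 4 6 8 / 4 9 6 8 1 2 3 5 7 / 5 7 8 6 3 4 2 1 9 / 7 4 1 2 6 5 8 9 3 / 6 3 5 9 8 7 1 4 2 / 8 2 9 1 4 3 6 7 5 / 1 6 7 3 9 8 5 2 4 / 2 8 4 7 5 1 9 3 6 / 9 5 3 4 2 6 7 8 1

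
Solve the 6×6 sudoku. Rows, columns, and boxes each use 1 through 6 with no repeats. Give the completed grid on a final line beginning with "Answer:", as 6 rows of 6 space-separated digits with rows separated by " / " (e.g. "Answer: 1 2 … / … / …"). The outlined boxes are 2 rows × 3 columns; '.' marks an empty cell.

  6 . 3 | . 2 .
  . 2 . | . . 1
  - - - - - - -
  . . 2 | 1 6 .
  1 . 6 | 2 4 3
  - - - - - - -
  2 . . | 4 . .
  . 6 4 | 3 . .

Step 1. [r6c1∈{5}] r6c1 has the single candidate 5 ⇒ r6c1=5.
Step 2. [r1c4∈{5}] r1c4 has the single candidate 5, so r1c4=5.
Step 3. [r3c1∈{3,4}] col 1 places 3 nowhere but r3c1 ⇒ r3c1=3.
Step 4. [r3c2∈{4,5}] in row 3, 4 fits only at r3c2 ⇒ r3c2=4.
Step 5. [r5c5∈{1,5}] in col 5, 5 fits only at r5c5, so r5c5=5.
Step 6. [r1c2∈{1}] only 1 remains possible at r1c2, so r1c2=1.
Step 7. [r4c2∈{5}] r4c2 is down to just 5 ⇒ r4c2=5.
Step 8. [r2c4∈{6}] nothing but 6 survives at r2c4 ⇒ r2c4=6.
Step 9. [r2c1∈{4}] r2c1 has the single candidate 4 ⇒ r2c1=4.
Step 10. [r6c5∈{1}] r6c5 is down to just 1, so r6c5=1.
Step 11. [r5c2∈{3}] r5c2's peers cover all but 3, so r5c2=3.
Step 12. [r6c6∈{2}] nothing but 2 survives at r6c6. So r6c6=2.
Step 13. [r3c6∈{5}] only 5 remains possible at r3c6. So r3c6=5.
Step 14. [r1c6∈{4}] nothing but 4 survives at r1c6. So r1c6=4.
Step 15. [r5c3∈{1}] r5c3 is down to just 1 ⇒ r5c3=1.
Step 16. [r5c6∈{6}] r5c6 is down to just 6 ⇒ r5c6=6.
Step 17. [r2c5∈{3}] only 3 remains possible at r2c5, so r2c5=3.
Step 18. [r2c3∈{5}] r2c3 has the single candidate 5, so r2c3=5.

Answer: 6 1 3 5 2 4 / 4 2 5 6 3 1 / 3 4 2 1 6 5 / 1 5 6 2 4 3 / 2 3 1 4 5 6 / 5 6 4 3 1 2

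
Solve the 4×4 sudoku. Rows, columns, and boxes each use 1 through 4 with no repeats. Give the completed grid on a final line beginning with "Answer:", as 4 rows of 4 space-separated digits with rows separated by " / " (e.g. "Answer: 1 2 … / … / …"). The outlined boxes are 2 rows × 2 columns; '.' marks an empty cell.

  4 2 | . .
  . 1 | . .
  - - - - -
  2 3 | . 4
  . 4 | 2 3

Step 1. [r1c3∈{1,3}] across row 1, 3 lands solely at r1c3 ⇒ r1c3=3.
Step 2. [r3c3∈{1}] r3c3 has the single candidate 1. So r3c3=1.
Step 3. [r2c4∈{2}] only 2 remains possible at r2c4 ⇒ r2c4=2.
Step 4. [r1c4∈{1}] only 1 remains possible at r1c4 ⇒ r1c4=1.
Step 5. [r2c1∈{3}] r2c1 is down to just 3, so r2c1=3.
Step 6. [r2c3∈{4}] r2c3 has the single candidate 4, so r2c3=4.
Step 7. [r4c1∈{1}] nothing but 1 survives at r4c1. So r4c1=1.

Answer: 4 2 3 1 / 3 1 4 2 / 2 3 1 4 / 1 4 2 3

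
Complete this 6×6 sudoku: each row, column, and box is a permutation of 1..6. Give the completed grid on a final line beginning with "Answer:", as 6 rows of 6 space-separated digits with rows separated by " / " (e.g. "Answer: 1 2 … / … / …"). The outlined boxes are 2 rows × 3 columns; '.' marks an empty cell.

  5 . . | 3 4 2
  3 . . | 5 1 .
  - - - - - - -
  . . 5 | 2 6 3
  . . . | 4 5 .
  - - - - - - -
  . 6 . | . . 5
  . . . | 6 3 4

Step 1. [r1c2∈{1}] r1c2 is down to just 1. So r1c2=1.
Step 2. [r3c1∈{1,4}] row 3 places 1 nowhere but r3c1 ⇒ r3c1=1.
Step 3. [r6c1∈{2}] r6c1's peers cover all but 2 ⇒ r6c1=2.
Step 4. [r5c3∈{1,3,4}] 3 has one home in row 5: r5c3. So r5c3=3.
Step 5. [r2c3∈{2,4,6}] col 3 places 4 nowhere but r2c3, so r2c3=4.
Step 6. [r4c3∈{2,6}] across col 3, 2 lands solely at r4c3. So r4c3=2.
Step 7. [r4c6∈{1}] nothing but 1 survives at r4c6. So r4c6=1.
Step 8. [r2c6∈{6}] r2c6 has the single candidate 6, so r2c6=6.
Step 9. [r4c1∈{6}] nothing but 6 survives at r4c1. So r4c1=6.
Step 10. [r5c4∈{1}] only 1 remains possible at r5c4. So r5c4=1.
Step 11. [r1c3∈{6}] nothing but 6 survives at r1c3 ⇒ r1c3=6.
Step 12. [r6c3∈{1}] nothing but 1 survives at r6c3, so r6c3=1.
Step 13. [r6c2∈{5}] r6c2 has the single candidate 5 ⇒ r6c2=5.
Step 14. [r3c2∈{4}] r3c2 is down to just 4. So r3c2=4.
Step 15. [r5c1∈{4}] only 4 remains possible at r5c1. So r5c1=4.
Step 16. [r5c5∈{2}] r5c5 has the single candidate 2. So r5c5=2.
Step 17. [r4c2∈{3}] r4c2 is down to just 3 ⇒ r4c2=3.
Step 18. [r2c2∈{2}] only 2 remains possible at r2c2. So r2c2=2.

Answer: 5 1 6 3 4 2 / 3 2 4 5 1 6 / 1 4 5 2 6 3 / 6 3 2 4 5 1 / 4 6 3 1 2 5 / 2 5 1 6 3 4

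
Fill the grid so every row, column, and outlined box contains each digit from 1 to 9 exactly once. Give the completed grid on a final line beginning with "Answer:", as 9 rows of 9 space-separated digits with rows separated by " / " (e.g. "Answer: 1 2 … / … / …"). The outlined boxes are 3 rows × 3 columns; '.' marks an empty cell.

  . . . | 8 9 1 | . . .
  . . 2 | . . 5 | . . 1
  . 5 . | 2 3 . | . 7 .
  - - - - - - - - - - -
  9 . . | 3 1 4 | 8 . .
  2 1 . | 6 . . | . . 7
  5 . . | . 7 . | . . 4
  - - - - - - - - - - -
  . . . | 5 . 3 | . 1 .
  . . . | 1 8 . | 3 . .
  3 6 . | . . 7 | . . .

Step 1. [r5c3∈{3,4,8}] r5c3 is the only open cell in row 5 admitting 4. So r5c3=4.
Step 2. [r7c7∈{2,4,6,7,9}] 7 has one home in col 7: r7c7. So r7c7=7.
Step 3. [r1c9∈{2,3,5,6}] across col 9, 3 lands solely at r1c9. So r1c9=3.
Step 4. [r3c6∈{6}] only 6 remains possible at r3c6, so r3c6=6.
Step 5. [r2c5∈{4}] only 4 remains possible at r2c5 ⇒ r2c5=4.
Step 6. [r6c4∈{9}] r6c4's peers cover all but 9. So r6c4=9.
Step 7. [r8c6∈{2,9}] r8c6 is the only open cell in col 6 admitting 9 ⇒ r8c6=9.
Step 8. [r9c5∈{2}] nothing but 2 survives at r9c5 ⇒ r9c5=2.
Step 9. [r2c2∈{3,7,8,9}] in row 2, 3 fits only at r2c2 ⇒ r2c2=3.
Step 10. [r7c2∈{2,4,8,9}] in col 2, 9 fits only at r7c2 ⇒ r7c2=9.
Step 11. [r7c9∈{2,6,8}] in row 7, 2 fits only at r7c9 ⇒ r7c9=2.
Step 12. [r7c1∈{4,8}] 4 has one home in row 7: r7c1 ⇒ r7c1=4.
Step 13. [r8c8∈{4,5,6}] 4 has one home in row 8: r8c8, so r8c8=4.
Step 14. [r4c8∈{2,5,6}] row 4 places 2 nowhere but r4c8. So r4c8=2.
Step 15. [r4c9∈{5,6}] across row 4, 5 lands solely at r4c9. So r4c9=5.
Step 16. [r5c7∈{9}] nothing but 9 survives at r5c7 ⇒ r5c7=9.
Step 17. [r2c7∈{6}] r2c7 is down to just 6, so r2c7=6.
Step 18. [r8c1∈{7}] only 7 remains possible at r8c1, so r8c1=7.
Step 19. [r9c7∈{5}] nothing but 5 survives at r9c7, so r9c7=5.
Step 20. [r2c8∈{8,9}] r2c8 is the only open cell in row 2 admitting 9 ⇒ r2c8=9.
Step 21. [r4c3∈{6,7}] across row 4, 6 lands solely at r4c3. So r4c3=6.
Step 22. [r7c3∈{8}] r7c3's peers cover all but 8, so r7c3=8.
Step 23. [r3c1∈{1,8}] col 1 places 1 nowhere but r3c1 ⇒ r3c1=1.
Step 24. [r1c2∈{4,7}] in col 2, 4 fits only at r1c2. So r1c2=4.
Step 25. [r6c3∈{3}] nothing but 3 survives at r6c3, so r6c3=3.
Step 26. [r9c8∈{8}] r9c8's peers cover all but 8. So r9c8=8.
Step 27. [r5c6∈{8}] r5c6's peers cover all but 8. So r5c6=8.
Step 28. [r2c1∈{8}] r2c1 is down to just 8. So r2c1=8.
Step 29. [r2c4∈{7}] r2c4's peers cover all but 7 ⇒ r2c4=7.
Step 30. [r8c9∈{6}] nothing but 6 survives at r8c9, so r8c9=6.
Step 31. [r3c9∈{8}] r3c9 has the single candidate 8. So r3c9=8.
Step 32. [r6c6∈{2}] only 2 remains possible at r6c6. So r6c6=2.
Step 33. [r5c5∈{5}] r5c5 has the single candidate 5. So r5c5=5.
Step 34. [r8c3∈{5}] r8c3 has the single candidate 5, so r8c3=5.
Step 35. [r9c9∈{9}] only 9 remains possible at r9c9. So r9c9=9.
Step 36. [r7c5∈{6}] only 6 remains possible at r7c5, so r7c5=6.
Step 37. [r8c2∈{2}] r8c2 has the single candidate 2. So r8c2=2.
Step 38. [r1c1∈{6}] r1c1 has the single candidate 6 ⇒ r1c1=6.
Step 39. [r9c4∈{4}] r9c4 has the single candidate 4 ⇒ r9c4=4.
Step 40. [r1c7∈{2}] only 2 remains possible at r1c7 ⇒ r1c7=2.
Step 41. [r4c2∈{7}] r4c2 has the single candidate 7, so r4c2=7.
Step 42. [r6c8∈{6}] r6c8 is down to just 6, so r6c8=6.
Step 43. [r3c3∈{9}] r3c3 has the single candidate 9. So r3c3=9.
Step 44. [r6c7∈{1}] r6c7 has the single candidate 1. So r6c7=1.
Step 45. [r5c8∈{3}] r5c8 has the single candidate 3, so r5c8=3.
Step 46. [r6c2∈{8}] only 8 remains possible at r6c2 ⇒ r6c2=8.
Step 47. [r3c7∈{4}] nothing but 4 survives at r3c7. So r3c7=4.
Step 48. [r1c8∈{5}] only 5 remains possible at r1c8, so r1c8=5.
Step 49. [r9c3∈{1}] r9c3 has the single candidate 1 ⇒ r9c3=1.
Step 50. [r1c3∈{7}] nothing but 7 survives at r1c3, so r1c3=7.

Answer: 6 4 7 8 9 1 2 5 3 / 8 3 2 7 4 5 6 9 1 / 1 5 9 2 3 6 4 7 8 / 9 7 6 3 1 4 8 2 5 / 2 1 4 6 5 8 9 3 7 / 5 8 3 9 7 2 1 6 4 / 4 9 8 5 6 3 7 1 2 / 7 2 5 1 8 9 3 4 6 / 3 6 1 4 2 7 5 8 9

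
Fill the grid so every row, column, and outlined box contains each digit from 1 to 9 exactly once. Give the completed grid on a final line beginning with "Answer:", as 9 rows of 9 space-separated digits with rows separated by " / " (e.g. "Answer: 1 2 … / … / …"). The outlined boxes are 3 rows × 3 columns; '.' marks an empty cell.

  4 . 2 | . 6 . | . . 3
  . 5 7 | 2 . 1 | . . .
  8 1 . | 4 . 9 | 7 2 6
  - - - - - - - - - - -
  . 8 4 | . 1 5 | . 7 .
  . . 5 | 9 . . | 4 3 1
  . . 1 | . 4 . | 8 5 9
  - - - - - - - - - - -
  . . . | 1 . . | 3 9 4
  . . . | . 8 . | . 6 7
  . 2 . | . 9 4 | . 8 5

Step 1. [r2c1∈{3,6,9}] 6 has one home in row 2: r2c1 ⇒ r2c1=6.
Step 2. [r5c6∈{2,6,7,8}] 8 has one home in row 5: r5c6, so r5c6=8.
Step 3. [r8c3∈{3,9}] 9 has one home in col 3: r8c3, so r8c3=9.
Step 4. [r3c5∈{3,5}] across row 3, 5 lands solely at r3c5. So r3c5=5.
Step 5. [r8c7∈{1,2}] box 9 places 2 nowhere but r8c7 ⇒ r8c7=2.
Step 6. [r8c6∈{3}] r8c6's peers cover all but 3, so r8c6=3.
Step 7. [r6c2∈{3,6,7}] col 2 places 3 nowhere but r6c2. So r6c2=3.
Step 8. [r9c1∈{1,3,7}] in col 1, 3 fits only at r9c1. So r9c1=3.
Step 9. [r9c4∈{6,7}] r9c4 is the only open cell in row 9 admitting 7, so r9c4=7.
Step 10. [r7c6∈{2,6}] across box 8, 6 lands solely at r7c6 ⇒ r7c6=6.
Step 11. [r5c5∈{2,7}] 7 has one home in col 5: r5c5, so r5c5=7.
Step 12. [r1c7∈{1,5,9}] 5 has one home in row 1: r1c7 ⇒ r1c7=5.
Step 13. [r5c1∈{2}] r5c1 has the single candidate 2, so r5c1=2.
Step 14. [r7c1∈{5,7}] r7c1 is the only open cell in row 7 admitting 5, so r7c1=5.
Step 15. [r4c4∈{3,6}] in row 4, 3 fits only at r4c4 ⇒ r4c4=3.
Step 16. [r2c7∈{9}] r2c7's peers cover all but 9 ⇒ r2c7=9.
Step 17. [r4c1∈{9}] r4c1's peers cover all but 9. So r4c1=9.
Step 18. [r3c3∈{3}] r3c3's peers cover all but 3 ⇒ r3c3=3.
Step 19. [r1c8∈{1}] nothing but 1 survives at r1c8 ⇒ r1c8=1.
Step 20. [r1c4∈{8}] only 8 remains possible at r1c4, so r1c4=8.
Step 21. [r6c6∈{2}] r6c6 has the single candidate 2. So r6c6=2.
Step 22. [r2c8∈{4}] r2c8 is down to just 4. So r2c8=4.
Step 23. [r4c9∈{2}] r4c9's peers cover all but 2, so r4c9=2.
Step 24. [r7c3∈{8}] r7c3 is down to just 8, so r7c3=8.
Step 25. [r2c5∈{3}] only 3 remains possible at r2c5. So r2c5=3.
Step 26. [r1c2∈{9}] r1c2 is down to just 9 ⇒ r1c2=9.
Step 27. [r1c6∈{7}] nothing but 7 survives at r1c6. So r1c6=7.
Step 28. [r8c1∈{1}] only 1 remains possible at r8c1, so r8c1=1.
Step 29. [r8c4∈{5}] only 5 remains possible at r8c4 ⇒ r8c4=5.
Step 30. [r4c7∈{6}] r4c7 has the single candidate 6, so r4c7=6.
Step 31. [r9c3∈{6}] r9c3's peers cover all but 6, so r9c3=6.
Step 32. [r8c2∈{4}] only 4 remains possible at r8c2. So r8c2=4.
Step 33. [r6c4∈{6}] r6c4 has the single candidate 6, so r6c4=6.
Step 34. [r2c9∈{8}] r2c9's peers cover all but 8, so r2c9=8.
Step 35. [r9c7∈{1}] r9c7 is down to just 1, so r9c7=1.
Step 36. [r6c1∈{7}] nothing but 7 survives at r6c1 ⇒ r6c1=7.
Step 37. [r7c5∈{2}] nothing but 2 survives at r7c5. So r7c5=2.
Step 38. [r7c2∈{7}] r7c2's peers cover all but 7. So r7c2=7.
Step 39. [r5c2∈{6}] r5c2 has the single candidate 6. So r5c2=6.

Answer: 4 9 2 8 6 7 5 1 3 / 6 5 7 2 3 1 9 4 8 / 8 1 3 4 5 9 7 2 6 / 9 8 4 3 1 5 6 7 2 / 2 6 5 9 7 8 4 3 1 / 7 3 1 6 4 2 8 5 9 / 5 7 8 1 2 6 3 9 4 / 1 4 9 5 8 3 2 6 7 / 3 2 6 7 9 4 1 8 5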